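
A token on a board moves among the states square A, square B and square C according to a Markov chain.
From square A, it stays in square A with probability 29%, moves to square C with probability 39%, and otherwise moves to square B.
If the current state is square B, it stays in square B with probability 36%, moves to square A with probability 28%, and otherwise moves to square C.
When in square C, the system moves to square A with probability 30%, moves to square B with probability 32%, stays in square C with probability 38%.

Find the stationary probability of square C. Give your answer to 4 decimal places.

0.3762

Let the stationary distribution be π with π = πP and π_1 + π_2 + π_3 = 1.
π_1 = 0.29·π_1 + 0.28·π_2 + 0.3·π_3
π_2 = 0.32·π_1 + 0.36·π_2 + 0.32·π_3
Solving with the normalization constraint gives π = (0.2904, 0.3333, 0.3762).
So the stationary probability of square C is 0.3762.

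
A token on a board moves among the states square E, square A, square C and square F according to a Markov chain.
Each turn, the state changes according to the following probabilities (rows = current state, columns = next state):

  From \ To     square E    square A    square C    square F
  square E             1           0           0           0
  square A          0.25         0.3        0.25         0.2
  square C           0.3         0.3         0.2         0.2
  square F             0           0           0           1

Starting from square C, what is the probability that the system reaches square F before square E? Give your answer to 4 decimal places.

0.4124

Let h(s) be the probability of absorption at square F starting from transient state s. Then h(square F) = 1 and h(square E) = 0. By first-step analysis:
h(square A) = 0.25·0 + 0.3·h(square A) + 0.25·h(square C) + 0.2·1
h(square C) = 0.3·0 + 0.3·h(square A) + 0.2·h(square C) + 0.2·1
Solving: h(square A) = 0.4330, h(square C) = 0.4124.
Starting from square C, the probability is 0.4124.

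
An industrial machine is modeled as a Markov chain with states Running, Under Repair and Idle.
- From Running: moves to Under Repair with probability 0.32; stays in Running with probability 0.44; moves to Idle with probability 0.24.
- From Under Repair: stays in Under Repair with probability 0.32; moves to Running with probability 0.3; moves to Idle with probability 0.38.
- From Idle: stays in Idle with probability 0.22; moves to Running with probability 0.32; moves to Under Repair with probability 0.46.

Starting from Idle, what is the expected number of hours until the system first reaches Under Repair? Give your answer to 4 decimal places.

Let t(s) be the expected number of hours to first reach Under Repair from state s, with t(Under Repair) = 0. Conditioning on the first hour:
t(Running) = 1 + 0.44·t(Running) + 0.24·t(Idle)
t(Idle) = 1 + 0.32·t(Running) + 0.22·t(Idle)
Solving: t(Running) = 2.8333, t(Idle) = 2.4444.
Expected hours from Idle to Under Repair: 2.4444.

2.4444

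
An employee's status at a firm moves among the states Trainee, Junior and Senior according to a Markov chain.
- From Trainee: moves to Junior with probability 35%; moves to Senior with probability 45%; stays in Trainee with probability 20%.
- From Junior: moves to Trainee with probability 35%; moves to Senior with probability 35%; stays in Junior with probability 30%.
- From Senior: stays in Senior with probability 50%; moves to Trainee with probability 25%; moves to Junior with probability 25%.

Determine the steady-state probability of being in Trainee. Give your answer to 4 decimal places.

Let the stationary distribution be π with π = πP and π_1 + π_2 + π_3 = 1.
π_1 = 0.2·π_1 + 0.35·π_2 + 0.25·π_3
π_2 = 0.35·π_1 + 0.3·π_2 + 0.25·π_3
Solving with the normalization constraint gives π = (0.2658, 0.2911, 0.4430).
So the stationary probability of Trainee is 0.2658.

0.2658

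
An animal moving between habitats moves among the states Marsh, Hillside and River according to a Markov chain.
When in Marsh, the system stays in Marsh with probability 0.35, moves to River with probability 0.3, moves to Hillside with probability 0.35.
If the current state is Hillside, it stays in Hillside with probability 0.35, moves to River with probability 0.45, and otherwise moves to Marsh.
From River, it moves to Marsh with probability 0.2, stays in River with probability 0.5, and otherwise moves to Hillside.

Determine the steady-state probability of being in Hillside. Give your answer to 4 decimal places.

Let the stationary distribution be π with π = πP and π_1 + π_2 + π_3 = 1.
π_1 = 0.35·π_1 + 0.2·π_2 + 0.2·π_3
π_2 = 0.35·π_1 + 0.35·π_2 + 0.3·π_3
Solving with the normalization constraint gives π = (0.2353, 0.3282, 0.4365).
So the stationary probability of Hillside is 0.3282.

0.3282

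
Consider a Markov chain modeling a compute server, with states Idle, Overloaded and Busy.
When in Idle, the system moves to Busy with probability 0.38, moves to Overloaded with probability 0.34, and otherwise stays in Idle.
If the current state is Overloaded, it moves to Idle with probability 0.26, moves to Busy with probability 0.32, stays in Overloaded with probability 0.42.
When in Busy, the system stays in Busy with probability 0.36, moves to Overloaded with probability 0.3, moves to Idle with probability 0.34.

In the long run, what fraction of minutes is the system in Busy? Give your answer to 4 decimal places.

0.3517

Let the stationary distribution be π with π = πP and π_1 + π_2 + π_3 = 1.
π_1 = 0.28·π_1 + 0.26·π_2 + 0.34·π_3
π_2 = 0.34·π_1 + 0.42·π_2 + 0.3·π_3
Solving with the normalization constraint gives π = (0.2940, 0.3543, 0.3517).
So the stationary probability of Busy is 0.3517.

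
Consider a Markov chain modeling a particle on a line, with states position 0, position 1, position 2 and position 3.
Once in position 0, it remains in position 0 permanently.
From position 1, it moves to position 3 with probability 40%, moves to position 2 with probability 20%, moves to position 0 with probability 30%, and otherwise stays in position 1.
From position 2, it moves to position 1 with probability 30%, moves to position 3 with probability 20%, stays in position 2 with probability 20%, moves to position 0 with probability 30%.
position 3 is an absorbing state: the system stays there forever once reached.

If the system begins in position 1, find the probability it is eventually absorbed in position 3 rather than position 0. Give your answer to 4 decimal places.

0.5455

Let h(s) be the probability of absorption at position 3 starting from transient state s. Then h(position 3) = 1 and h(position 0) = 0. By first-step analysis:
h(position 1) = 0.3·0 + 0.1·h(position 1) + 0.2·h(position 2) + 0.4·1
h(position 2) = 0.3·0 + 0.3·h(position 1) + 0.2·h(position 2) + 0.2·1
Solving: h(position 1) = 0.5455, h(position 2) = 0.4545.
Starting from position 1, the probability is 0.5455.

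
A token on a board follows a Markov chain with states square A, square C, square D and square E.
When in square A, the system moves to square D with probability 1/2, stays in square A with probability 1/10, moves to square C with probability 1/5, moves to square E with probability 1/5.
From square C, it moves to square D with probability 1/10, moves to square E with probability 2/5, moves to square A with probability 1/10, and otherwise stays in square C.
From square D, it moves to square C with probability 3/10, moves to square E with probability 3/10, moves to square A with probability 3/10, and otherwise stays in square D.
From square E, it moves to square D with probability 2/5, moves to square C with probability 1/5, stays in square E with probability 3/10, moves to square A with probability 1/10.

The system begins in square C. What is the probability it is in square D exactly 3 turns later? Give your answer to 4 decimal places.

0.2470

Propagate the distribution vector 3 turns from square C.
After 0 turns: (0.0000, 1.0000, 0.0000, 0.0000)
After 1 turn: (0.1000, 0.4000, 0.1000, 0.4000)
After 2 turns: (0.1200, 0.2900, 0.2600, 0.3300)
After 3 turns: (0.1520, 0.2840, 0.2470, 0.3170)
P(in square D after 3 turns) = 0.2470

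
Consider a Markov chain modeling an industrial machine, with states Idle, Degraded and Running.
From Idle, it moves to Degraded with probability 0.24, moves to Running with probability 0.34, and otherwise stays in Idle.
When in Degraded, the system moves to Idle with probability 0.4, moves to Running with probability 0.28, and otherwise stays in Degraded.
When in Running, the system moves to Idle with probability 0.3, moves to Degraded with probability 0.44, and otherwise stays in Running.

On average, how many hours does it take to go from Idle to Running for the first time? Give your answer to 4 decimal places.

3.0831

Let t(s) be the expected number of hours to first reach Running from state s, with t(Running) = 0. Conditioning on the first hour:
t(Idle) = 1 + 0.42·t(Idle) + 0.24·t(Degraded)
t(Degraded) = 1 + 0.4·t(Idle) + 0.32·t(Degraded)
Solving: t(Idle) = 3.0831, t(Degraded) = 3.2842.
Expected hours from Idle to Running: 3.0831.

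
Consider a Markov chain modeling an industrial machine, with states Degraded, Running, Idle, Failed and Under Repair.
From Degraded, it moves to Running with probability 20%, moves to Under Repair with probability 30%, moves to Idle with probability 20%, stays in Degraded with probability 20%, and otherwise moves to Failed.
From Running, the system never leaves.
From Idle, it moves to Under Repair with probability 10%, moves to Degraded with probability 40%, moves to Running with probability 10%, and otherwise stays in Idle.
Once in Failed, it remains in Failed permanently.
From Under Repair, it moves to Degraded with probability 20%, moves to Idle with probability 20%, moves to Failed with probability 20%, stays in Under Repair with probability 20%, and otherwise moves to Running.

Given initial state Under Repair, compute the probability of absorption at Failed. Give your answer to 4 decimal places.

Let h(s) be the probability of absorption at Failed starting from transient state s. Then h(Failed) = 1 and h(Running) = 0. By first-step analysis:
h(Degraded) = 0.2·h(Degraded) + 0.2·0 + 0.2·h(Idle) + 0.1·1 + 0.3·h(Under Repair)
h(Idle) = 0.4·h(Degraded) + 0.1·0 + 0.4·h(Idle) + 0.1·h(Under Repair)
h(Under Repair) = 0.2·h(Degraded) + 0.2·0 + 0.2·h(Idle) + 0.2·1 + 0.2·h(Under Repair)
Solving: h(Degraded) = 0.3583, h(Idle) = 0.3083, h(Under Repair) = 0.4167.
Starting from Under Repair, the probability is 0.4167.

0.4167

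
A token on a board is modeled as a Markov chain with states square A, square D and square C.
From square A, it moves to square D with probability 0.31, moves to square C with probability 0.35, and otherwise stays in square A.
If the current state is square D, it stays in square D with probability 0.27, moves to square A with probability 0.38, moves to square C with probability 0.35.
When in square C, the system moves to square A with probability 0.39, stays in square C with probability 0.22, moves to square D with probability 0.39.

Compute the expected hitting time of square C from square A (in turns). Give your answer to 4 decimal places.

Let t(s) be the expected number of turns to first reach square C from state s, with t(square C) = 0. Conditioning on the first turn:
t(square A) = 1 + 0.34·t(square A) + 0.31·t(square D)
t(square D) = 1 + 0.38·t(square A) + 0.27·t(square D)
Solving: t(square A) = 2.8571, t(square D) = 2.8571.
Expected turns from square A to square C: 2.8571.

2.8571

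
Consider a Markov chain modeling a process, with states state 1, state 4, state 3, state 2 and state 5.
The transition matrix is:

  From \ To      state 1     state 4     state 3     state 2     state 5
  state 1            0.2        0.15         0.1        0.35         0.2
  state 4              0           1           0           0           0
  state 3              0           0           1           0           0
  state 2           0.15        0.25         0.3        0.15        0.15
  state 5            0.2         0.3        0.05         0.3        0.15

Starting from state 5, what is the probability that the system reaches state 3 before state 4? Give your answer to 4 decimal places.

Let h(s) be the probability of absorption at state 3 starting from transient state s. Then h(state 3) = 1 and h(state 4) = 0. By first-step analysis:
h(state 1) = 0.2·h(state 1) + 0.15·0 + 0.1·1 + 0.35·h(state 2) + 0.2·h(state 5)
h(state 2) = 0.15·h(state 1) + 0.25·0 + 0.3·1 + 0.15·h(state 2) + 0.15·h(state 5)
h(state 5) = 0.2·h(state 1) + 0.3·0 + 0.05·1 + 0.3·h(state 2) + 0.15·h(state 5)
Solving: h(state 1) = 0.4193, h(state 2) = 0.4849, h(state 5) = 0.3286.
Starting from state 5, the probability is 0.3286.

0.3286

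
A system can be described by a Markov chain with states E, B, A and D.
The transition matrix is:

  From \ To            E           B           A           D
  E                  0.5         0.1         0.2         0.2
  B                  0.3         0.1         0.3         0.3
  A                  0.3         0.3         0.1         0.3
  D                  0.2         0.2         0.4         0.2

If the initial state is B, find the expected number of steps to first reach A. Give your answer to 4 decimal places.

3.4524

Let t(s) be the expected number of steps to first reach A from state s, with t(A) = 0. Conditioning on the first step:
t(E) = 1 + 0.5·t(E) + 0.1·t(B) + 0.2·t(D)
t(B) = 1 + 0.3·t(E) + 0.1·t(B) + 0.3·t(D)
t(D) = 1 + 0.2·t(E) + 0.2·t(B) + 0.2·t(D)
Solving: t(E) = 3.9286, t(B) = 3.4524, t(D) = 3.0952.
Expected steps from B to A: 3.4524.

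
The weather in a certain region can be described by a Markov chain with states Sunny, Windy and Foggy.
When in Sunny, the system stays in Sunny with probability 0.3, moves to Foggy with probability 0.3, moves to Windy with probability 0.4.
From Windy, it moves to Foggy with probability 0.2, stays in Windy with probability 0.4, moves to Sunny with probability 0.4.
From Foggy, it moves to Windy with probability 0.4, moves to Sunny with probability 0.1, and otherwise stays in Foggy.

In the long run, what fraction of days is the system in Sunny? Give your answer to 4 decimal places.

Let the stationary distribution be π with π = πP and π_1 + π_2 + π_3 = 1.
π_1 = 0.3·π_1 + 0.4·π_2 + 0.1·π_3
π_2 = 0.4·π_1 + 0.4·π_2 + 0.4·π_3
Solving with the normalization constraint gives π = (0.2750, 0.4000, 0.3250).
So the stationary probability of Sunny is 0.2750.

0.2750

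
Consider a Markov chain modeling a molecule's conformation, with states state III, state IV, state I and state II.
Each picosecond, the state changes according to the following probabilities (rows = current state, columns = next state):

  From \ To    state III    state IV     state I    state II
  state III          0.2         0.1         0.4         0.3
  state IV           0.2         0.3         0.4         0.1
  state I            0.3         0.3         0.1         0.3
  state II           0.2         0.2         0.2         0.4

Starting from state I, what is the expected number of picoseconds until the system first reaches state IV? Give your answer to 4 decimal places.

Let t(s) be the expected number of picoseconds to first reach state IV from state s, with t(state IV) = 0. Conditioning on the first picosecond:
t(state III) = 1 + 0.2·t(state III) + 0.4·t(state I) + 0.3·t(state II)
t(state I) = 1 + 0.3·t(state III) + 0.1·t(state I) + 0.3·t(state II)
t(state II) = 1 + 0.2·t(state III) + 0.2·t(state I) + 0.4·t(state II)
Solving: t(state III) = 5.4167, t(state I) = 4.5833, t(state II) = 5.0000.
Expected picoseconds from state I to state IV: 4.5833.

4.5833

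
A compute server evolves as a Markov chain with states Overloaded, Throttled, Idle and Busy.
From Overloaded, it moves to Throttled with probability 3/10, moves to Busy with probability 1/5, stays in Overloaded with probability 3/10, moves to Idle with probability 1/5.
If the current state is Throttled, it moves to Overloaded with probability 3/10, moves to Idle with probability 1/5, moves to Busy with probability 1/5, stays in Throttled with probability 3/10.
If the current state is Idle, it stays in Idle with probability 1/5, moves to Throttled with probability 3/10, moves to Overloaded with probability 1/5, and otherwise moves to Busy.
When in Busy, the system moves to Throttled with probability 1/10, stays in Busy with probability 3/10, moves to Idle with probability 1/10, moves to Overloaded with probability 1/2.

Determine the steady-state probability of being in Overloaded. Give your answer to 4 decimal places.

Let the stationary distribution be π with π = πP and π_1 + π_2 + π_3 + π_4 = 1.
π_1 = 0.3·π_1 + 0.3·π_2 + 0.2·π_3 + 0.5·π_4
π_2 = 0.3·π_1 + 0.3·π_2 + 0.3·π_3 + 0.1·π_4
π_3 = 0.2·π_1 + 0.2·π_2 + 0.2·π_3 + 0.1·π_4
Solving with the normalization constraint gives π = (0.3308, 0.2516, 0.1758, 0.2418).
So the stationary probability of Overloaded is 0.3308.

0.3308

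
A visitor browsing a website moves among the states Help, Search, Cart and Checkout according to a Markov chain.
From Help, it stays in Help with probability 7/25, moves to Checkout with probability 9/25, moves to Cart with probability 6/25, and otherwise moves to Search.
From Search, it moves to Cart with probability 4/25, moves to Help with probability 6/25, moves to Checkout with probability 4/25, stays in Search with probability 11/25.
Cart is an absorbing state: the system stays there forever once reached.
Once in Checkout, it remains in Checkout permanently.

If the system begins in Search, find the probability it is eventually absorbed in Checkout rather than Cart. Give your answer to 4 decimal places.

0.5385

Let h(s) be the probability of absorption at Checkout starting from transient state s. Then h(Checkout) = 1 and h(Cart) = 0. By first-step analysis:
h(Help) = 0.28·h(Help) + 0.12·h(Search) + 0.24·0 + 0.36·1
h(Search) = 0.24·h(Help) + 0.44·h(Search) + 0.16·0 + 0.16·1
Solving: h(Help) = 0.5897, h(Search) = 0.5385.
Starting from Search, the probability is 0.5385.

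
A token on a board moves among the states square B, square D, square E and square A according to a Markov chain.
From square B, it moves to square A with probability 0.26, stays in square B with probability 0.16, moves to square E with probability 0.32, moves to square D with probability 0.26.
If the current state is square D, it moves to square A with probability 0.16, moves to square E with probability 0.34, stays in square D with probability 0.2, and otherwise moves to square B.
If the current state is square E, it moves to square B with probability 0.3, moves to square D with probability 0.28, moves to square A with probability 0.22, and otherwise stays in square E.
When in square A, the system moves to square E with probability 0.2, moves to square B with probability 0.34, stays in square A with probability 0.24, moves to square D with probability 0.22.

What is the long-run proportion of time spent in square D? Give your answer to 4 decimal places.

0.2420

Let the stationary distribution be π with π = πP and π_1 + π_2 + π_3 + π_4 = 1.
π_1 = 0.16·π_1 + 0.3·π_2 + 0.3·π_3 + 0.34·π_4
π_2 = 0.26·π_1 + 0.2·π_2 + 0.28·π_3 + 0.22·π_4
π_3 = 0.32·π_1 + 0.34·π_2 + 0.2·π_3 + 0.2·π_4
Solving with the normalization constraint gives π = (0.2709, 0.2420, 0.2664, 0.2207).
So the stationary probability of square D is 0.2420.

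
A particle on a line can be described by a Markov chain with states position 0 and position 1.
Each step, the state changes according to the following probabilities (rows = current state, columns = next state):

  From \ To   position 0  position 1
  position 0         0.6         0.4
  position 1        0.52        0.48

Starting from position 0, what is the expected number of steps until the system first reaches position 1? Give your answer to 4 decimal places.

Let t(s) be the expected number of steps to first reach position 1 from state s, with t(position 1) = 0. Conditioning on the first step:
t(position 0) = 1 + 0.6·t(position 0)
Solving: t(position 0) = 2.5000.
Expected steps from position 0 to position 1: 2.5000.

2.5000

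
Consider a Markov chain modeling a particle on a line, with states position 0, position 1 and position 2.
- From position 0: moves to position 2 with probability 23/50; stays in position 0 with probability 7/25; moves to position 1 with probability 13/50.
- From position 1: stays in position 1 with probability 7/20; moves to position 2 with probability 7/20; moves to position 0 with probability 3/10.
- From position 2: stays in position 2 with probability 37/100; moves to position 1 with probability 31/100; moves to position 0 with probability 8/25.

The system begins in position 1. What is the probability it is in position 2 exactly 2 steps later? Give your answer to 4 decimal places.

0.3900

Sum over the intermediate state after 1 step:
P = P(position 1→position 0)·P(position 0→position 2) + P(position 1→position 1)·P(position 1→position 2) + P(position 1→position 2)·P(position 2→position 2)
  = 0.3×0.46 + 0.35×0.35 + 0.35×0.37
  = 0.1380 + 0.1225 + 0.1295 = 0.3900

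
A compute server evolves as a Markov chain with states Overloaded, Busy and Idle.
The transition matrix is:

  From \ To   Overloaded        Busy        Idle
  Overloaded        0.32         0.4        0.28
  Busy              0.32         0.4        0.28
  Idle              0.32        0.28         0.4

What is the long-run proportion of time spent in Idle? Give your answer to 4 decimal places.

0.3182

Let the stationary distribution be π with π = πP and π_1 + π_2 + π_3 = 1.
π_1 = 0.32·π_1 + 0.32·π_2 + 0.32·π_3
π_2 = 0.4·π_1 + 0.4·π_2 + 0.28·π_3
Solving with the normalization constraint gives π = (0.3200, 0.3618, 0.3182).
So the stationary probability of Idle is 0.3182.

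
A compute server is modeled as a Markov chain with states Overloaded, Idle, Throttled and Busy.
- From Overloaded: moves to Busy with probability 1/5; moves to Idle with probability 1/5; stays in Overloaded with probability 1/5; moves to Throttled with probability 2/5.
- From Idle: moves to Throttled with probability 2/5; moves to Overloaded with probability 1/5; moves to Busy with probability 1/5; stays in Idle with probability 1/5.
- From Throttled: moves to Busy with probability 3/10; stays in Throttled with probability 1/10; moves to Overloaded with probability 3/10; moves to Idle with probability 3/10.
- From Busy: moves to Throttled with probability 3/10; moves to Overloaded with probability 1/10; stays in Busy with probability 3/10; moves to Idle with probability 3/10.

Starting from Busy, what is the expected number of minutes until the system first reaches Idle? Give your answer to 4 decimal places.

3.5333

Let t(s) be the expected number of minutes to first reach Idle from state s, with t(Idle) = 0. Conditioning on the first minute:
t(Overloaded) = 1 + 0.2·t(Overloaded) + 0.4·t(Throttled) + 0.2·t(Busy)
t(Throttled) = 1 + 0.3·t(Overloaded) + 0.1·t(Throttled) + 0.3·t(Busy)
t(Busy) = 1 + 0.1·t(Overloaded) + 0.3·t(Throttled) + 0.3·t(Busy)
Solving: t(Overloaded) = 3.9333, t(Throttled) = 3.6000, t(Busy) = 3.5333.
Expected minutes from Busy to Idle: 3.5333.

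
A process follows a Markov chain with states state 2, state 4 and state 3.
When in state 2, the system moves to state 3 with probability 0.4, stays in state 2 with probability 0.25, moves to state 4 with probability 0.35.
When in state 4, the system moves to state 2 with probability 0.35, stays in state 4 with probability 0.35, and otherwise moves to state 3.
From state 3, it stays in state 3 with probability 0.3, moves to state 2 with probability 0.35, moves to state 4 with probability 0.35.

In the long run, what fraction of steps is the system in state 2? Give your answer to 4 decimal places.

Let the stationary distribution be π with π = πP and π_1 + π_2 + π_3 = 1.
π_1 = 0.25·π_1 + 0.35·π_2 + 0.35·π_3
π_2 = 0.35·π_1 + 0.35·π_2 + 0.35·π_3
Solving with the normalization constraint gives π = (0.3182, 0.3500, 0.3318).
So the stationary probability of state 2 is 0.3182.

0.3182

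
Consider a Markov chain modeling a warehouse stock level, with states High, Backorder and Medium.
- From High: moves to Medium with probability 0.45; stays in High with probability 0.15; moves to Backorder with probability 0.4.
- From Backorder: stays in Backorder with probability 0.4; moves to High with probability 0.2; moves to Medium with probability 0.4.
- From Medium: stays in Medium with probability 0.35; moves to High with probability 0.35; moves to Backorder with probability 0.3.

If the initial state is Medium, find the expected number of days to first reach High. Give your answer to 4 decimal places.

3.3333

Let t(s) be the expected number of days to first reach High from state s, with t(High) = 0. Conditioning on the first day:
t(Backorder) = 1 + 0.4·t(Backorder) + 0.4·t(Medium)
t(Medium) = 1 + 0.3·t(Backorder) + 0.35·t(Medium)
Solving: t(Backorder) = 3.8889, t(Medium) = 3.3333.
Expected days from Medium to High: 3.3333.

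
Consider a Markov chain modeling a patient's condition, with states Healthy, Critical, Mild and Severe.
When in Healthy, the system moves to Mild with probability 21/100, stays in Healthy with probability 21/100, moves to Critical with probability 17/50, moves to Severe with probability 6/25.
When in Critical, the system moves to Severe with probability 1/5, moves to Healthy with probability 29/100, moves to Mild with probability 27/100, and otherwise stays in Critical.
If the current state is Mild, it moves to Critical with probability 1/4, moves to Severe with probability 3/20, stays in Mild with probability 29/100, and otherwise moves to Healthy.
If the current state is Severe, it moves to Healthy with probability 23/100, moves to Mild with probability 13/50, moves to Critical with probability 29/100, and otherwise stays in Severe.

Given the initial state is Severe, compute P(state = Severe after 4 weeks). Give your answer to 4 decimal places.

Propagate the distribution vector 4 weeks from Severe.
After 0 weeks: (0.0000, 0.0000, 0.0000, 1.0000)
After 1 week: (0.2300, 0.2900, 0.2600, 0.2200)
After 2 weeks: (0.2636, 0.2766, 0.2592, 0.2006)
After 3 weeks: (0.2621, 0.2790, 0.2574, 0.2016)
After 4 weeks: (0.2621, 0.2789, 0.2574, 0.2016)
P(in Severe after 4 weeks) = 0.2016

0.2016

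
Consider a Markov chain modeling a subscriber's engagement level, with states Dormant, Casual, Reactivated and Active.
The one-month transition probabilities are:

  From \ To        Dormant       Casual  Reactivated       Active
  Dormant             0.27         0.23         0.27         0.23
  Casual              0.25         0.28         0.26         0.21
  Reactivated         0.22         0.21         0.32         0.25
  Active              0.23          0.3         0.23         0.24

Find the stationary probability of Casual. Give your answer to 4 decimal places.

0.2535

Let the stationary distribution be π with π = πP and π_1 + π_2 + π_3 + π_4 = 1.
π_1 = 0.27·π_1 + 0.25·π_2 + 0.22·π_3 + 0.23·π_4
π_2 = 0.23·π_1 + 0.28·π_2 + 0.21·π_3 + 0.3·π_4
π_3 = 0.27·π_1 + 0.26·π_2 + 0.32·π_3 + 0.23·π_4
Solving with the normalization constraint gives π = (0.2420, 0.2535, 0.2717, 0.2327).
So the stationary probability of Casual is 0.2535.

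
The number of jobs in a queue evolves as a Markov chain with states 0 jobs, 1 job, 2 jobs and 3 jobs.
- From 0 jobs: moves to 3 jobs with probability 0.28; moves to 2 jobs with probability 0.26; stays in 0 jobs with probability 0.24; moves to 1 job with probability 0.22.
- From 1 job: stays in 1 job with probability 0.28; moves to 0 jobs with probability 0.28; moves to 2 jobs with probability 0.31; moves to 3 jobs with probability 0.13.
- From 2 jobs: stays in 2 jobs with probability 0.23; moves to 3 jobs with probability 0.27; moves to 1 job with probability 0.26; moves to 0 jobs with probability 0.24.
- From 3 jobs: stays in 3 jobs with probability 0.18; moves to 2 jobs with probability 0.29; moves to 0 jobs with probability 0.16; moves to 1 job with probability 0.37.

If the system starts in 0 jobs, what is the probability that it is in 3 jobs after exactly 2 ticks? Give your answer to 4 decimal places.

Propagate the distribution vector 2 ticks from 0 jobs.
After 0 ticks: (1.0000, 0.0000, 0.0000, 0.0000)
After 1 tick: (0.2400, 0.2200, 0.2600, 0.2800)
After 2 ticks: (0.2264, 0.2856, 0.2716, 0.2164)
P(in 3 jobs after 2 ticks) = 0.2164

0.2164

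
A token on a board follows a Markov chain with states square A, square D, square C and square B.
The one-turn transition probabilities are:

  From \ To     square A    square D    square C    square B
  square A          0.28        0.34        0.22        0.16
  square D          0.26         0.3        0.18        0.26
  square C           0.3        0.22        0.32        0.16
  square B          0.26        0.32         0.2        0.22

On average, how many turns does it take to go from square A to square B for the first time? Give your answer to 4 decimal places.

5.2624

Let t(s) be the expected number of turns to first reach square B from state s, with t(square B) = 0. Conditioning on the first turn:
t(square A) = 1 + 0.28·t(square A) + 0.34·t(square D) + 0.22·t(square C)
t(square D) = 1 + 0.26·t(square A) + 0.3·t(square D) + 0.18·t(square C)
t(square C) = 1 + 0.3·t(square A) + 0.22·t(square D) + 0.32·t(square C)
Solving: t(square A) = 5.2624, t(square D) = 4.7538, t(square C) = 5.3303.
Expected turns from square A to square B: 5.2624.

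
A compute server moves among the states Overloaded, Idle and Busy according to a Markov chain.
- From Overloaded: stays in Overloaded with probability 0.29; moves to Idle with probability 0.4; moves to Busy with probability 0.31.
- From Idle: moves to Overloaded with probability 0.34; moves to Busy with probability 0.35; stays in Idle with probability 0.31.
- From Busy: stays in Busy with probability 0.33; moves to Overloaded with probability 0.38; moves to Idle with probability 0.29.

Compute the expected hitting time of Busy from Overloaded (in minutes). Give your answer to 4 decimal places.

Let t(s) be the expected number of minutes to first reach Busy from state s, with t(Busy) = 0. Conditioning on the first minute:
t(Overloaded) = 1 + 0.29·t(Overloaded) + 0.4·t(Idle)
t(Idle) = 1 + 0.34·t(Overloaded) + 0.31·t(Idle)
Solving: t(Overloaded) = 3.0800, t(Idle) = 2.9669.
Expected minutes from Overloaded to Busy: 3.0800.

3.0800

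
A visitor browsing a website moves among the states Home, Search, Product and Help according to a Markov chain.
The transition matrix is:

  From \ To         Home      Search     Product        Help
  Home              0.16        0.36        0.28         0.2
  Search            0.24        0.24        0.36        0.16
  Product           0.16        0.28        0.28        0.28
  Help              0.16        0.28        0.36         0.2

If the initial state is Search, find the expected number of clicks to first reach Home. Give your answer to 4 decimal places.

5.0847

Let t(s) be the expected number of clicks to first reach Home from state s, with t(Home) = 0. Conditioning on the first click:
t(Search) = 1 + 0.24·t(Search) + 0.36·t(Product) + 0.16·t(Help)
t(Product) = 1 + 0.28·t(Search) + 0.28·t(Product) + 0.28·t(Help)
t(Help) = 1 + 0.28·t(Search) + 0.36·t(Product) + 0.2·t(Help)
Solving: t(Search) = 5.0847, t(Product) = 5.5085, t(Help) = 5.5085.
Expected clicks from Search to Home: 5.0847.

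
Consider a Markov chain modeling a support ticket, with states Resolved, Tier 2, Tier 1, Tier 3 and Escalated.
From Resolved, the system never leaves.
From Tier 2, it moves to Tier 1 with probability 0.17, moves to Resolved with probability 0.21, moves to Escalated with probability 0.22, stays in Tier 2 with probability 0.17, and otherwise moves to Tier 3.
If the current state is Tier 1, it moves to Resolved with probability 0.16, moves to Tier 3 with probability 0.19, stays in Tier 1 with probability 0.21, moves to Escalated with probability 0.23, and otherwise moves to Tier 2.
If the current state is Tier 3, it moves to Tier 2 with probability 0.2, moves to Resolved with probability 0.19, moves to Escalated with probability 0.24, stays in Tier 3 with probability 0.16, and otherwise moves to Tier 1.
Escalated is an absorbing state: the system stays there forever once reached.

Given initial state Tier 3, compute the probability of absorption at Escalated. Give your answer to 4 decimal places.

0.5547

Let h(s) be the probability of absorption at Escalated starting from transient state s. Then h(Escalated) = 1 and h(Resolved) = 0. By first-step analysis:
h(Tier 2) = 0.21·0 + 0.17·h(Tier 2) + 0.17·h(Tier 1) + 0.23·h(Tier 3) + 0.22·1
h(Tier 1) = 0.16·0 + 0.21·h(Tier 2) + 0.21·h(Tier 1) + 0.19·h(Tier 3) + 0.23·1
h(Tier 3) = 0.19·0 + 0.2·h(Tier 2) + 0.21·h(Tier 1) + 0.16·h(Tier 3) + 0.24·1
Solving: h(Tier 2) = 0.5349, h(Tier 1) = 0.5667, h(Tier 3) = 0.5547.
Starting from Tier 3, the probability is 0.5547.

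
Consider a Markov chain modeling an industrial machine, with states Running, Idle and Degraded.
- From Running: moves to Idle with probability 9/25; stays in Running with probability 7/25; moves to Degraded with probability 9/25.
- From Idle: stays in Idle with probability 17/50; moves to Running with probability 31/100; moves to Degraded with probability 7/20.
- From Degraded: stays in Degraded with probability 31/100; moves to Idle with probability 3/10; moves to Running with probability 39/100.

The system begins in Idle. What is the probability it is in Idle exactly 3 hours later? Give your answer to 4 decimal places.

Propagate the distribution vector 3 hours from Idle.
After 0 hours: (0.0000, 1.0000, 0.0000)
After 1 hour: (0.3100, 0.3400, 0.3500)
After 2 hours: (0.3287, 0.3322, 0.3391)
After 3 hours: (0.3273, 0.3330, 0.3397)
P(in Idle after 3 hours) = 0.3330

0.3330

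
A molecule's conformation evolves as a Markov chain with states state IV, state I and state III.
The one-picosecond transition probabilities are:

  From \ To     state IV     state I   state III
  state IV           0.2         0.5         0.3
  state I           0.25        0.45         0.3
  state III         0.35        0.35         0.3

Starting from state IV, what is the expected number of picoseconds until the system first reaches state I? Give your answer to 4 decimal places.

2.1978

Let t(s) be the expected number of picoseconds to first reach state I from state s, with t(state I) = 0. Conditioning on the first picosecond:
t(state IV) = 1 + 0.2·t(state IV) + 0.3·t(state III)
t(state III) = 1 + 0.35·t(state IV) + 0.3·t(state III)
Solving: t(state IV) = 2.1978, t(state III) = 2.5275.
Expected picoseconds from state IV to state I: 2.1978.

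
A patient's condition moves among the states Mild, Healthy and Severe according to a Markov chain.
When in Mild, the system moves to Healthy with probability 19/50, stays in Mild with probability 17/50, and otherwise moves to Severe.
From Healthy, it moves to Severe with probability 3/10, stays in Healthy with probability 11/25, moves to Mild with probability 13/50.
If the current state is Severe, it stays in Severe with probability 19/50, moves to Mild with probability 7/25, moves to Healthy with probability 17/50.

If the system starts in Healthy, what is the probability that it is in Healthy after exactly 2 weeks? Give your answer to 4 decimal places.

0.3944

Sum over the intermediate state after 1 week:
P = P(Healthy→Mild)·P(Mild→Healthy) + P(Healthy→Healthy)·P(Healthy→Healthy) + P(Healthy→Severe)·P(Severe→Healthy)
  = 0.26×0.38 + 0.44×0.44 + 0.3×0.34
  = 0.0988 + 0.1936 + 0.1020 = 0.3944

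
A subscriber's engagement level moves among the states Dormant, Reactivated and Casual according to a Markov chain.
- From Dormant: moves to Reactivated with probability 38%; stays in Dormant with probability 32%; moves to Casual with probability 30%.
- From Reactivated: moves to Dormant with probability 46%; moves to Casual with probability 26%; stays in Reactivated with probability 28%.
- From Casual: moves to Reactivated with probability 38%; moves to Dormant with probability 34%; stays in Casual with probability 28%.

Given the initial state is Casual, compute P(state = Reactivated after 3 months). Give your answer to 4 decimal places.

Propagate the distribution vector 3 months from Casual.
After 0 months: (0.0000, 0.0000, 1.0000)
After 1 month: (0.3400, 0.3800, 0.2800)
After 2 months: (0.3788, 0.3420, 0.2792)
After 3 months: (0.3735, 0.3458, 0.2807)
P(in Reactivated after 3 months) = 0.3458

0.3458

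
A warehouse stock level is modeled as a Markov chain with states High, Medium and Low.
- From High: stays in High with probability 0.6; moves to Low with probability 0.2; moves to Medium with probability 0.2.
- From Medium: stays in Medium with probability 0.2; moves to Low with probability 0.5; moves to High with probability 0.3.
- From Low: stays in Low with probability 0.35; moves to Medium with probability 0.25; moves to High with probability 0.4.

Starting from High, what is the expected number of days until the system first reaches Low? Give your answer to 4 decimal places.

Let t(s) be the expected number of days to first reach Low from state s, with t(Low) = 0. Conditioning on the first day:
t(High) = 1 + 0.6·t(High) + 0.2·t(Medium)
t(Medium) = 1 + 0.3·t(High) + 0.2·t(Medium)
Solving: t(High) = 3.8462, t(Medium) = 2.6923.
Expected days from High to Low: 3.8462.

3.8462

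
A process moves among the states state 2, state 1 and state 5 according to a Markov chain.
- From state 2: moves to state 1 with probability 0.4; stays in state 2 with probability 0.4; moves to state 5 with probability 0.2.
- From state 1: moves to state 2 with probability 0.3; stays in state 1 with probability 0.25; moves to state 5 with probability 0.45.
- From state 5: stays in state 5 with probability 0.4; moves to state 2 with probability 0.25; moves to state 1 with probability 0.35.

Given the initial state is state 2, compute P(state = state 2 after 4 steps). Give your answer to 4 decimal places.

0.3141

Propagate the distribution vector 4 steps from state 2.
After 0 steps: (1.0000, 0.0000, 0.0000)
After 1 step: (0.4000, 0.4000, 0.2000)
After 2 steps: (0.3300, 0.3300, 0.3400)
After 3 steps: (0.3160, 0.3335, 0.3505)
After 4 steps: (0.3141, 0.3325, 0.3535)
P(in state 2 after 4 steps) = 0.3141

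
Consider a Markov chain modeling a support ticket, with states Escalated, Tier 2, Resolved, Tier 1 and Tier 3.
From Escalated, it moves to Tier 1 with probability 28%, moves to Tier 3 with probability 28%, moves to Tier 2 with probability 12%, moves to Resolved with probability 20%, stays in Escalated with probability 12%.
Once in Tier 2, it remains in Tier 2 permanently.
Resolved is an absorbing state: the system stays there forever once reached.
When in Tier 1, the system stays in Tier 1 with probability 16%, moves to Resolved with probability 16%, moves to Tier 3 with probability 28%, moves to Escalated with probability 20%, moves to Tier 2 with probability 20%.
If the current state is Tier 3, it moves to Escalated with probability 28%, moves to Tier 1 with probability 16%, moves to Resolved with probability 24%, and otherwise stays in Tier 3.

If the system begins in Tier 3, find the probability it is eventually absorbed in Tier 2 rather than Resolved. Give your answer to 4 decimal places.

Let h(s) be the probability of absorption at Tier 2 starting from transient state s. Then h(Tier 2) = 1 and h(Resolved) = 0. By first-step analysis:
h(Escalated) = 0.12·h(Escalated) + 0.12·1 + 0.2·0 + 0.28·h(Tier 1) + 0.28·h(Tier 3)
h(Tier 1) = 0.2·h(Escalated) + 0.2·1 + 0.16·0 + 0.16·h(Tier 1) + 0.28·h(Tier 3)
h(Tier 3) = 0.28·h(Escalated) + 0.24·0 + 0.16·h(Tier 1) + 0.32·h(Tier 3)
Solving: h(Escalated) = 0.3356, h(Tier 1) = 0.3950, h(Tier 3) = 0.2311.
Starting from Tier 3, the probability is 0.2311.

0.2311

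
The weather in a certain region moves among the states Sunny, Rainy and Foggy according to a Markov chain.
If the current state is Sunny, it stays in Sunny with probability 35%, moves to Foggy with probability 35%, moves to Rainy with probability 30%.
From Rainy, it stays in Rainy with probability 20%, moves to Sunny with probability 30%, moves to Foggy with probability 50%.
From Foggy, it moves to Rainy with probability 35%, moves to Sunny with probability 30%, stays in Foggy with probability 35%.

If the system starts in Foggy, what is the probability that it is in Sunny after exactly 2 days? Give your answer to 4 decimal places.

Sum over the intermediate state after 1 day:
P = P(Foggy→Sunny)·P(Sunny→Sunny) + P(Foggy→Rainy)·P(Rainy→Sunny) + P(Foggy→Foggy)·P(Foggy→Sunny)
  = 0.3×0.35 + 0.35×0.3 + 0.35×0.3
  = 0.1050 + 0.1050 + 0.1050 = 0.3150

0.3150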